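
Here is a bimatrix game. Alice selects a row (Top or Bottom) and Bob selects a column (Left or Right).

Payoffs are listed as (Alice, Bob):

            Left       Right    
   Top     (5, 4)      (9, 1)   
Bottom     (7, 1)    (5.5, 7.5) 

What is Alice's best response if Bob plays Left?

Bottom

Against Left, Alice earns 5 from Top and 7 from Bottom.
So Bottom is the best response.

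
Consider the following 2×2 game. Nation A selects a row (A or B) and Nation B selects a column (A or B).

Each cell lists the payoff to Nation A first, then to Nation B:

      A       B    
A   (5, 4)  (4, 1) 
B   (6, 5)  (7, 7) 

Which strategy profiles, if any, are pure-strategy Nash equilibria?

(B, B)

(A, A): Nation A prefers B (6 > 5) — not an equilibrium.
(A, B): Nation A prefers B (7 > 4); Nation B prefers A (4 > 1) — not an equilibrium.
(B, A): Nation B prefers B (7 > 5) — not an equilibrium.
(B, B): Nation A gets 7 ≥ 4 from A, and Nation B gets 7 ≥ 5 from A — Nash equilibrium.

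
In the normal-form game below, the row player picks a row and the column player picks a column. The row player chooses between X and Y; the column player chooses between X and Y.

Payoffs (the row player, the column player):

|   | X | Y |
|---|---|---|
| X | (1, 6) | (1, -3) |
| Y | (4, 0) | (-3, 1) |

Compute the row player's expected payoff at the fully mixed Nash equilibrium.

First find y, the probability the column player plays X, from the row player's indifference between X and Y: y + (1−y) = 4y − 3(1−y), giving y = 4/7.
Since the row player is indifferent in equilibrium, the row player's expected payoff equals the payoff from either row against (4/7, 3/7). Using X: (4/7) + (3/7) = 1.

1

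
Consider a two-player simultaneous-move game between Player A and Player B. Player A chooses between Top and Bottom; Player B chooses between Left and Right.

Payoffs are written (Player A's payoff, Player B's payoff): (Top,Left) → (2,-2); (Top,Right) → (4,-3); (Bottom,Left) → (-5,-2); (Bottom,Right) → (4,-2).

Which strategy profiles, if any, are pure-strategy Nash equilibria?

(Top, Left): Player A gets 2 ≥ -5 from Bottom, and Player B gets -2 ≥ -3 from Right — Nash equilibrium.
(Top, Right): Player B prefers Left (-2 > -3) — not an equilibrium.
(Bottom, Left): Player A prefers Top (2 > -5) — not an equilibrium.
(Bottom, Right): Player A gets 4 ≥ 4 from Top, and Player B gets -2 ≥ -2 from Left — Nash equilibrium.

(Top, Left) and (Bottom, Right)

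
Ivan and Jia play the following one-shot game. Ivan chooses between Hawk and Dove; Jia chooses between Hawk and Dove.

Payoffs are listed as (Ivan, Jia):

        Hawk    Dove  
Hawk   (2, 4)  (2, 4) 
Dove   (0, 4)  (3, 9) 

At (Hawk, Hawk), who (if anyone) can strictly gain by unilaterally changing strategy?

Neither

Ivan at (Hawk, Hawk) earns 2; deviating to Dove yields 0 — not better.
Jia earns 4; deviating to Dove yields 4 — not better.
Neither player can strictly improve; the profile is a Nash equilibrium.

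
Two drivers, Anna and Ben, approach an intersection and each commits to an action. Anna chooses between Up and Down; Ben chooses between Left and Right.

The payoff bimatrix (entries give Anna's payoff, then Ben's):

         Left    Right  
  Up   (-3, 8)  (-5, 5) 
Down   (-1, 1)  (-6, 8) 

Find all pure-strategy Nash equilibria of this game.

none

(Up, Left): Anna prefers Down (-1 > -3) — not an equilibrium.
(Up, Right): Ben prefers Left (8 > 5) — not an equilibrium.
(Down, Left): Ben prefers Right (8 > 1) — not an equilibrium.
(Down, Right): Anna prefers Up (-5 > -6) — not an equilibrium.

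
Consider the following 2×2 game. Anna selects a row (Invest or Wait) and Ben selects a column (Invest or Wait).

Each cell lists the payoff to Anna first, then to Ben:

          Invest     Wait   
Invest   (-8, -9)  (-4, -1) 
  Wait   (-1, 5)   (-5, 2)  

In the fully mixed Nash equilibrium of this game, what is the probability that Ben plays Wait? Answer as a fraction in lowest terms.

7/8

Let y be the probability that Ben plays Invest. In a completely mixed equilibrium, Anna must be indifferent between Invest and Wait.
Anna's expected payoff from Invest is −8y − 4(1−y); from Wait it is −y − 5(1−y).
Setting these equal: −4y − 4 = 4y − 5, so y = 1/8.
Therefore Ben plays Wait with probability 1 − 1/8 = 7/8.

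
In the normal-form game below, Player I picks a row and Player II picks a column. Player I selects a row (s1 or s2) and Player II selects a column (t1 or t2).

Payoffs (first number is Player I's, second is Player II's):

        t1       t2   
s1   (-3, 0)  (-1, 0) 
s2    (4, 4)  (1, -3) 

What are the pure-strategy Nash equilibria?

(s2, t1)

(s1, t1): Player I prefers s2 (4 > -3) — not an equilibrium.
(s1, t2): Player I prefers s2 (1 > -1) — not an equilibrium.
(s2, t1): Player I gets 4 ≥ -3 from s1, and Player II gets 4 ≥ -3 from t2 — Nash equilibrium.
(s2, t2): Player II prefers t1 (4 > -3) — not an equilibrium.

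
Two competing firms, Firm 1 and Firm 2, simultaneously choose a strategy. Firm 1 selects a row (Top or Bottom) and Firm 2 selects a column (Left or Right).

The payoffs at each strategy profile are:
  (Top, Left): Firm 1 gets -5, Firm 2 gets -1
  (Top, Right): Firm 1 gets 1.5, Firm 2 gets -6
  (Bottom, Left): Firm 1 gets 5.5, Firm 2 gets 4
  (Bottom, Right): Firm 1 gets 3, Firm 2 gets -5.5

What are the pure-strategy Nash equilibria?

(Bottom, Left)

(Top, Left): Firm 1 prefers Bottom (5.5 > -5) — not an equilibrium.
(Top, Right): Firm 1 prefers Bottom (3 > 1.5); Firm 2 prefers Left (-1 > -6) — not an equilibrium.
(Bottom, Left): Firm 1 gets 5.5 ≥ -5 from Top, and Firm 2 gets 4 ≥ -5.5 from Right — Nash equilibrium.
(Bottom, Right): Firm 2 prefers Left (4 > -5.5) — not an equilibrium.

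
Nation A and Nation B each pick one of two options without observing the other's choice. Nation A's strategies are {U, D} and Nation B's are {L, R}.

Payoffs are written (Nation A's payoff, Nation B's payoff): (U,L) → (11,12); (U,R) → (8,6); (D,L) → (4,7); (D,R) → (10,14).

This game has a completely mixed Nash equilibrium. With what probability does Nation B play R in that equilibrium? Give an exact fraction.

Let c be the probability that Nation B plays L. In a completely mixed equilibrium, Nation A must be indifferent between U and D.
Nation A's expected payoff from U is 11c + 8(1−c); from D it is 4c + 10(1−c).
Setting these equal: 3c + 8 = −6c + 10, so c = 2/9.
Therefore Nation B plays R with probability 1 − 2/9 = 7/9.

7/9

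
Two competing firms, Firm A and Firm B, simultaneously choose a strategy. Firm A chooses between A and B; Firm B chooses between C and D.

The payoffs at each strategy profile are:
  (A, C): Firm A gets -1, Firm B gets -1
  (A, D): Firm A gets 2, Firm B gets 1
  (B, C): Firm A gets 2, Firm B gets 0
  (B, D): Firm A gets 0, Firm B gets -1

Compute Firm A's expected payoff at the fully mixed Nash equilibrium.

First find q, the probability Firm B plays C, from Firm A's indifference between A and B: −q + 2(1−q) = 2q, giving q = 2/5.
Since Firm A is indifferent in equilibrium, Firm A's expected payoff equals the payoff from either row against (2/5, 3/5). Using A: −(2/5) + 2(3/5) = 4/5.

4/5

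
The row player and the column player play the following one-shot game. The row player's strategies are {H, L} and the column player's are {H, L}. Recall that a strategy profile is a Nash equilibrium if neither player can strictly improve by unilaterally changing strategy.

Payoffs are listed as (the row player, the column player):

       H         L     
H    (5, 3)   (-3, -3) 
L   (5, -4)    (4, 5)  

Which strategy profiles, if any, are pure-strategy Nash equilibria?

(H, H): the row player gets 5 ≥ 5 from L, and the column player gets 3 ≥ -3 from L — Nash equilibrium.
(H, L): the row player prefers L (4 > -3); the column player prefers H (3 > -3) — not an equilibrium.
(L, H): the column player prefers L (5 > -4) — not an equilibrium.
(L, L): the row player gets 4 ≥ -3 from H, and the column player gets 5 ≥ -4 from H — Nash equilibrium.

(H, H) and (L, L)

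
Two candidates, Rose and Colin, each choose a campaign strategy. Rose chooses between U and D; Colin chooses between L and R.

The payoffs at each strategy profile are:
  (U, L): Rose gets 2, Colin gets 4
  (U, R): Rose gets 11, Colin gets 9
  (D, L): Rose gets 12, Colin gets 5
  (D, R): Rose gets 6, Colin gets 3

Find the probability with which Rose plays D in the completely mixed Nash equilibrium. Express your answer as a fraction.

Let x be the probability that Rose plays U. In a completely mixed equilibrium, Colin must be indifferent between L and R.
Colin's expected payoff from L is 4x + 5(1−x); from R it is 9x + 3(1−x).
Setting these equal: −x + 5 = 6x + 3, so x = 2/7.
Therefore Rose plays D with probability 1 − 2/7 = 5/7.

5/7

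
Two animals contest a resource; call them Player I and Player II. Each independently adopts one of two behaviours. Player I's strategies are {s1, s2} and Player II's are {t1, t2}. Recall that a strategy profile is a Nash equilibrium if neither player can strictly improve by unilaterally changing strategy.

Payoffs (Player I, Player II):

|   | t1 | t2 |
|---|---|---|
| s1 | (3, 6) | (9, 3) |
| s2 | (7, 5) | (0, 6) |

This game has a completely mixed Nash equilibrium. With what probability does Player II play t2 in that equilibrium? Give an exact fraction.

Let c be the probability that Player II plays t1. In a completely mixed equilibrium, Player I must be indifferent between s1 and s2.
Player I's expected payoff from s1 is 3c + 9(1−c); from s2 it is 7c.
Setting these equal: −6c + 9 = 7c, so c = 9/13.
Therefore Player II plays t2 with probability 1 − 9/13 = 4/13.

4/13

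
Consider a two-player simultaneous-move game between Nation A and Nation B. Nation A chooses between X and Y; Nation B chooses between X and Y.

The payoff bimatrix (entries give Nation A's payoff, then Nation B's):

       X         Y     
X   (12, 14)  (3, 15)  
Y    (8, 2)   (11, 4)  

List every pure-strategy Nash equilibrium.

(Y, Y)

(X, X): Nation B prefers Y (15 > 14) — not an equilibrium.
(X, Y): Nation A prefers Y (11 > 3) — not an equilibrium.
(Y, X): Nation A prefers X (12 > 8); Nation B prefers Y (4 > 2) — not an equilibrium.
(Y, Y): Nation A gets 11 ≥ 3 from X, and Nation B gets 4 ≥ 2 from X — Nash equilibrium.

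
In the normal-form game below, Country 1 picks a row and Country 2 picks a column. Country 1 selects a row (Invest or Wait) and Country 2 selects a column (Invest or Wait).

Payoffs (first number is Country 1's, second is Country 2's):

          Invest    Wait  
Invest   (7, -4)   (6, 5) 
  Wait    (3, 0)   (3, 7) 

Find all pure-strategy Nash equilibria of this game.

(Invest, Wait)

(Invest, Invest): Country 2 prefers Wait (5 > -4) — not an equilibrium.
(Invest, Wait): Country 1 gets 6 ≥ 3 from Wait, and Country 2 gets 5 ≥ -4 from Invest — Nash equilibrium.
(Wait, Invest): Country 1 prefers Invest (7 > 3); Country 2 prefers Wait (7 > 0) — not an equilibrium.
(Wait, Wait): Country 1 prefers Invest (6 > 3) — not an equilibrium.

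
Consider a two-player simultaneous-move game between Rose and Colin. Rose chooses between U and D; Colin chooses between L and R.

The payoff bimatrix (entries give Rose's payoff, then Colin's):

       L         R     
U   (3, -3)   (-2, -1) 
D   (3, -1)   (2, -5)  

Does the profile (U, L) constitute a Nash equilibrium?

No

At (U, L), Rose earns 3; switching to D would give 3, so Rose has no profitable deviation.
Colin earns -3; switching to R would give -1, so Colin would deviate.
Since at least one player can profitably deviate, this is not a Nash equilibrium.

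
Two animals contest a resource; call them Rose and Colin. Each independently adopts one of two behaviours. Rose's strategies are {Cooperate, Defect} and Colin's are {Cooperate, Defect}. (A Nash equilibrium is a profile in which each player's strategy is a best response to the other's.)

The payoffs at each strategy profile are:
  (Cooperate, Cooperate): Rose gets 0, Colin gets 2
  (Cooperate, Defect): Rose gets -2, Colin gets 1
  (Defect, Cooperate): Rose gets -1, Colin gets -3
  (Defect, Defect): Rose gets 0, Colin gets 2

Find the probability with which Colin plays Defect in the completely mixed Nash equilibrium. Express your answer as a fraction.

Let c be the probability that Colin plays Cooperate. In a completely mixed equilibrium, Rose must be indifferent between Cooperate and Defect.
Rose's expected payoff from Cooperate is −2(1−c); from Defect it is −c.
Setting these equal: 2c − 2 = −c, so c = 2/3.
Therefore Colin plays Defect with probability 1 − 2/3 = 1/3.

1/3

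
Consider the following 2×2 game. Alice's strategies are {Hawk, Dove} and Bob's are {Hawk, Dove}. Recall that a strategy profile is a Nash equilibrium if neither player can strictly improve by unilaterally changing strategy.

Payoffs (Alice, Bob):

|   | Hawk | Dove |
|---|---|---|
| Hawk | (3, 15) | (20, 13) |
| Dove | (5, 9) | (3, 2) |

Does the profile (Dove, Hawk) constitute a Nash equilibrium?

At (Dove, Hawk), Alice earns 5; switching to Hawk would give 3, so Alice has no profitable deviation.
Bob earns 9; switching to Dove would give 2, so Bob has no profitable deviation.
Neither player can gain by a unilateral deviation, so this profile is a Nash equilibrium.

Yes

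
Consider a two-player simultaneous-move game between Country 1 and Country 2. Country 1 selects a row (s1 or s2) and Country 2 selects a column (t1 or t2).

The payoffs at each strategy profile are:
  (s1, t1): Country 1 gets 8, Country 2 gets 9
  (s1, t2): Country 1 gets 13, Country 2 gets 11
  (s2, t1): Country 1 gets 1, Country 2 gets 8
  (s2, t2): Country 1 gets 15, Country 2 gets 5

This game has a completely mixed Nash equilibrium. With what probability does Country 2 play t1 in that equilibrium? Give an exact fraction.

Let q be the probability that Country 2 plays t1. In a completely mixed equilibrium, Country 1 must be indifferent between s1 and s2.
Country 1's expected payoff from s1 is 8q + 13(1−q); from s2 it is q + 15(1−q).
Setting these equal: −5q + 13 = −14q + 15, so q = 2/9.

2/9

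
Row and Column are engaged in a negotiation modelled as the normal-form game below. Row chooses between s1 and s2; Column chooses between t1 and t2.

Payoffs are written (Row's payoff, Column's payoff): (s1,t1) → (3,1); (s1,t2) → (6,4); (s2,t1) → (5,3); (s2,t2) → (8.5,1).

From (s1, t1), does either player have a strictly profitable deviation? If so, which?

Both

Row at (s1, t1) earns 3; deviating to s2 yields 5 — a strict improvement.
Column earns 1; deviating to t2 yields 4 — a strict improvement.
Both Row and Column have strictly profitable deviations.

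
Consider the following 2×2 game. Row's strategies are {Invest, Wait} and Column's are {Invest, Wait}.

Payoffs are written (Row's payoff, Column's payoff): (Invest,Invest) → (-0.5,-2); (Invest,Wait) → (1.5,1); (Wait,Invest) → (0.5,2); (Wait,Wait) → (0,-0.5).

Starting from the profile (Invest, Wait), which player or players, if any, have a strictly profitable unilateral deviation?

Neither

Row at (Invest, Wait) earns 1.5; deviating to Wait yields 0 — not better.
Column earns 1; deviating to Invest yields -2 — not better.
Neither player can strictly improve; the profile is a Nash equilibrium.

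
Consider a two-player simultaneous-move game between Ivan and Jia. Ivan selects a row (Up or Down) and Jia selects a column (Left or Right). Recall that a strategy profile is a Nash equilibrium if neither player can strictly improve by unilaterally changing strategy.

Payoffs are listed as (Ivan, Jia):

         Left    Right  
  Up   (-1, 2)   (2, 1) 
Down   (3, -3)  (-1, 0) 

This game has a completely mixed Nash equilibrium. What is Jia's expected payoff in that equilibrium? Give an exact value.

3/4

First find x, the probability Ivan plays Up, from Jia's indifference between Left and Right: 2x − 3(1−x) = x, giving x = 3/4.
Since Jia is indifferent in equilibrium, Jia's expected payoff equals the payoff from either column against (3/4, 1/4). Using Left: 2(3/4) − 3(1/4) = 3/4.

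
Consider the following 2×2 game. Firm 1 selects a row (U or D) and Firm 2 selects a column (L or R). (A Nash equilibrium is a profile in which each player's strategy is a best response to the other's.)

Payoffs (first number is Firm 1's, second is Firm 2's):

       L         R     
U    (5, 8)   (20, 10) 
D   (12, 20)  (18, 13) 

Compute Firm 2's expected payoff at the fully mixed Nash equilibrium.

32/3

First find p, the probability Firm 1 plays U, from Firm 2's indifference between L and R: 8p + 20(1−p) = 10p + 13(1−p), giving p = 7/9.
Since Firm 2 is indifferent in equilibrium, Firm 2's expected payoff equals the payoff from either column against (7/9, 2/9). Using L: 8(7/9) + 20(2/9) = 32/3.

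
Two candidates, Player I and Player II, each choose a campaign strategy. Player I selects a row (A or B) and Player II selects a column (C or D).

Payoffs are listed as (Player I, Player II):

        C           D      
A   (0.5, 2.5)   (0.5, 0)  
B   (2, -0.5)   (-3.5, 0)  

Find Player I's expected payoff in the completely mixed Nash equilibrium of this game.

First find q, the probability Player II plays C, from Player I's indifference between A and B: 0.5q + 0.5(1−q) = 2q − 3.5(1−q), giving q = 8/11.
Since Player I is indifferent in equilibrium, Player I's expected payoff equals the payoff from either row against (8/11, 3/11). Using A: 0.5(8/11) + 0.5(3/11) = 1/2.

1/2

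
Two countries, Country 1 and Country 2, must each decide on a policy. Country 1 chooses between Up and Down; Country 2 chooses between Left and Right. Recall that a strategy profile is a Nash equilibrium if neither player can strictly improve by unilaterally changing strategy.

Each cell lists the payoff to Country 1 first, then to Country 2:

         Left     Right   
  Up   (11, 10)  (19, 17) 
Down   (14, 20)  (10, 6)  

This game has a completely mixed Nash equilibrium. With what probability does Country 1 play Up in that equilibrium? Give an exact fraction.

Let r be the probability that Country 1 plays Up. In a completely mixed equilibrium, Country 2 must be indifferent between Left and Right.
Country 2's expected payoff from Left is 10r + 20(1−r); from Right it is 17r + 6(1−r).
Setting these equal: −10r + 20 = 11r + 6, so r = 2/3.

2/3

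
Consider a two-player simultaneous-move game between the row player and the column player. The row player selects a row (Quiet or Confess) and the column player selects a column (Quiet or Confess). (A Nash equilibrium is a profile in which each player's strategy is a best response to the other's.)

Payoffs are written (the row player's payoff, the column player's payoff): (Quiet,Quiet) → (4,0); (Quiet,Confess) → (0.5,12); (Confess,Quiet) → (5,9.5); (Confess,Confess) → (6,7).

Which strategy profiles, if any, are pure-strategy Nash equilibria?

(Confess, Quiet)

(Quiet, Quiet): the row player prefers Confess (5 > 4); the column player prefers Confess (12 > 0) — not an equilibrium.
(Quiet, Confess): the row player prefers Confess (6 > 0.5) — not an equilibrium.
(Confess, Quiet): the row player gets 5 ≥ 4 from Quiet, and the column player gets 9.5 ≥ 7 from Confess — Nash equilibrium.
(Confess, Confess): the column player prefers Quiet (9.5 > 7) — not an equilibrium.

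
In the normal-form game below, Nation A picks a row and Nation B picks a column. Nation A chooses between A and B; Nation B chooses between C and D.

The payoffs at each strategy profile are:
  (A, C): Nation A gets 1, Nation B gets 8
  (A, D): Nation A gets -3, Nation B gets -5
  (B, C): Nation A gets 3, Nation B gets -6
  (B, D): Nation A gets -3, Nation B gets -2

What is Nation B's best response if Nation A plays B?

D

Against B, Nation B earns -6 from C and -2 from D.
So D is the best response.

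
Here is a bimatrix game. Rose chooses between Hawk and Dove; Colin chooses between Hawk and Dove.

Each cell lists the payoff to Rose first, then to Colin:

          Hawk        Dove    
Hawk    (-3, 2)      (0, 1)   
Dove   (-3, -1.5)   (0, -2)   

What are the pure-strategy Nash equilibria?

(Hawk, Hawk): Rose gets -3 ≥ -3 from Dove, and Colin gets 2 ≥ 1 from Dove — Nash equilibrium.
(Hawk, Dove): Colin prefers Hawk (2 > 1) — not an equilibrium.
(Dove, Hawk): Rose gets -3 ≥ -3 from Hawk, and Colin gets -1.5 ≥ -2 from Dove — Nash equilibrium.
(Dove, Dove): Colin prefers Hawk (-1.5 > -2) — not an equilibrium.

(Hawk, Hawk) and (Dove, Hawk)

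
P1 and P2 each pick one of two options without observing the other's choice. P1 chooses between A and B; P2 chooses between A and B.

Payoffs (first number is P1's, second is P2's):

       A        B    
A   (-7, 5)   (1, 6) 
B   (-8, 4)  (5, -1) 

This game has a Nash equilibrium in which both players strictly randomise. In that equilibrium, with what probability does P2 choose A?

4/5

Let y be the probability that P2 plays A. In a completely mixed equilibrium, P1 must be indifferent between A and B.
P1's expected payoff from A is −7y + (1−y); from B it is −8y + 5(1−y).
Setting these equal: −8y + 1 = −13y + 5, so y = 4/5.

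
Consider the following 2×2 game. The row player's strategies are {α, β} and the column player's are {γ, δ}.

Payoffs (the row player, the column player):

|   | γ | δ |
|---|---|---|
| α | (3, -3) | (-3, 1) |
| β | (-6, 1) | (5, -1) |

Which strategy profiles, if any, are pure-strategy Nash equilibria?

(α, γ): the column player prefers δ (1 > -3) — not an equilibrium.
(α, δ): the row player prefers β (5 > -3) — not an equilibrium.
(β, γ): the row player prefers α (3 > -6) — not an equilibrium.
(β, δ): the column player prefers γ (1 > -1) — not an equilibrium.

none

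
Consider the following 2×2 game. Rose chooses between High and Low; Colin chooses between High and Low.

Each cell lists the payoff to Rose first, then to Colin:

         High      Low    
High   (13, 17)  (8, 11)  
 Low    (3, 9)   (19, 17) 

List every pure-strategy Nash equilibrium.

(High, High): Rose gets 13 ≥ 3 from Low, and Colin gets 17 ≥ 11 from Low — Nash equilibrium.
(High, Low): Rose prefers Low (19 > 8); Colin prefers High (17 > 11) — not an equilibrium.
(Low, High): Rose prefers High (13 > 3); Colin prefers Low (17 > 9) — not an equilibrium.
(Low, Low): Rose gets 19 ≥ 8 from High, and Colin gets 17 ≥ 9 from High — Nash equilibrium.

(High, High) and (Low, Low)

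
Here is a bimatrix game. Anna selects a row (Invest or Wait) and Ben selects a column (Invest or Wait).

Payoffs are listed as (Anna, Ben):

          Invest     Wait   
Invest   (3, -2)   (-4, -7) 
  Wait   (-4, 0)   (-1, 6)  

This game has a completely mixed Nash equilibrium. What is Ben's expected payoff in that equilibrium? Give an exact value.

-12/11

First find p, the probability Anna plays Invest, from Ben's indifference between Invest and Wait: −2p = −7p + 6(1−p), giving p = 6/11.
Since Ben is indifferent in equilibrium, Ben's expected payoff equals the payoff from either column against (6/11, 5/11). Using Invest: −2(6/11) = -12/11.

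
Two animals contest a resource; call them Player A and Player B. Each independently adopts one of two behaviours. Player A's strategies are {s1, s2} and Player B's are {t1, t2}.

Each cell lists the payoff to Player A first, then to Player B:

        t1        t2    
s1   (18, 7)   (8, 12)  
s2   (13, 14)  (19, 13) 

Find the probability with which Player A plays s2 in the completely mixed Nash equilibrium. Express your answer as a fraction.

5/6

Let x be the probability that Player A plays s1. In a completely mixed equilibrium, Player B must be indifferent between t1 and t2.
Player B's expected payoff from t1 is 7x + 14(1−x); from t2 it is 12x + 13(1−x).
Setting these equal: −7x + 14 = −x + 13, so x = 1/6.
Therefore Player A plays s2 with probability 1 − 1/6 = 5/6.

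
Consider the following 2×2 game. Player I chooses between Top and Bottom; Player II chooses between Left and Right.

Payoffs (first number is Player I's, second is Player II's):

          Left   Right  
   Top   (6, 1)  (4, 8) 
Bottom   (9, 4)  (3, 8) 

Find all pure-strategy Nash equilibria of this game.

(Top, Right)

(Top, Left): Player I prefers Bottom (9 > 6); Player II prefers Right (8 > 1) — not an equilibrium.
(Top, Right): Player I gets 4 ≥ 3 from Bottom, and Player II gets 8 ≥ 1 from Left — Nash equilibrium.
(Bottom, Left): Player II prefers Right (8 > 4) — not an equilibrium.
(Bottom, Right): Player I prefers Top (4 > 3) — not an equilibrium.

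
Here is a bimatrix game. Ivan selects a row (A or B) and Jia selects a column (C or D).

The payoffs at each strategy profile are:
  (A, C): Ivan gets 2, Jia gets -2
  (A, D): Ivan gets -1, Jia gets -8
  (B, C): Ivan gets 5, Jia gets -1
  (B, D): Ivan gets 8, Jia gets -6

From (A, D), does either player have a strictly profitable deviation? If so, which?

Ivan at (A, D) earns -1; deviating to B yields 8 — a strict improvement.
Jia earns -8; deviating to C yields -2 — a strict improvement.
Both Ivan and Jia have strictly profitable deviations.

Both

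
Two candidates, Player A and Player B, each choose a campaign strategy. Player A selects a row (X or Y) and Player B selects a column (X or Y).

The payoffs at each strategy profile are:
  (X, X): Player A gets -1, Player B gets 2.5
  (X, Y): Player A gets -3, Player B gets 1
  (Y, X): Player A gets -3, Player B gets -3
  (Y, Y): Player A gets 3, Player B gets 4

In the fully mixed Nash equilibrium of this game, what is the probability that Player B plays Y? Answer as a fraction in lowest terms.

Let y be the probability that Player B plays X. In a completely mixed equilibrium, Player A must be indifferent between X and Y.
Player A's expected payoff from X is −y − 3(1−y); from Y it is −3y + 3(1−y).
Setting these equal: 2y − 3 = −6y + 3, so y = 3/4.
Therefore Player B plays Y with probability 1 − 3/4 = 1/4.

1/4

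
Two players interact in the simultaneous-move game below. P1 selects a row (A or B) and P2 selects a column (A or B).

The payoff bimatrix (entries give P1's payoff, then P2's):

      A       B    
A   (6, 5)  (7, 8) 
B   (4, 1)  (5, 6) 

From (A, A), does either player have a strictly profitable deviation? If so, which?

P2

P1 at (A, A) earns 6; deviating to B yields 4 — not better.
P2 earns 5; deviating to B yields 8 — a strict improvement.
Only P2 has a strictly profitable deviation.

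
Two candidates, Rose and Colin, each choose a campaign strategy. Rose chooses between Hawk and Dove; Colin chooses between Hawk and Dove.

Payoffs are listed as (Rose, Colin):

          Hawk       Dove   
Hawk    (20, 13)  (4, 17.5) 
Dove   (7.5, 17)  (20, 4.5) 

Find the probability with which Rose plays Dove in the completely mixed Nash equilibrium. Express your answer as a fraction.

Let x be the probability that Rose plays Hawk. In a completely mixed equilibrium, Colin must be indifferent between Hawk and Dove.
Colin's expected payoff from Hawk is 13x + 17(1−x); from Dove it is 17.5x + 4.5(1−x).
Setting these equal: −4x + 17 = 13x + 4.5, so x = 25/34.
Therefore Rose plays Dove with probability 1 − 25/34 = 9/34.

9/34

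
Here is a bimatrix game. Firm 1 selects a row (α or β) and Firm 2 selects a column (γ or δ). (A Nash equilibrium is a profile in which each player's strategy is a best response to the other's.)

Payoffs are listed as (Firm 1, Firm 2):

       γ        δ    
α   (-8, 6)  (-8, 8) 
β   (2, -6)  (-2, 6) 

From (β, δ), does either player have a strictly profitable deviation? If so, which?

Neither

Firm 1 at (β, δ) earns -2; deviating to α yields -8 — not better.
Firm 2 earns 6; deviating to γ yields -6 — not better.
Neither player can strictly improve; the profile is a Nash equilibrium.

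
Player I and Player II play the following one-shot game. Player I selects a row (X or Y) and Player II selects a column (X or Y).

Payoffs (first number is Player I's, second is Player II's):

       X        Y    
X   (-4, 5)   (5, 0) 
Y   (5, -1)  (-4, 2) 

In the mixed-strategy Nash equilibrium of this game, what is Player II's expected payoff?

5/4

First find x, the probability Player I plays X, from Player II's indifference between X and Y: 5x − (1−x) = 2(1−x), giving x = 3/8.
Since Player II is indifferent in equilibrium, Player II's expected payoff equals the payoff from either column against (3/8, 5/8). Using X: 5(3/8) − (5/8) = 5/4.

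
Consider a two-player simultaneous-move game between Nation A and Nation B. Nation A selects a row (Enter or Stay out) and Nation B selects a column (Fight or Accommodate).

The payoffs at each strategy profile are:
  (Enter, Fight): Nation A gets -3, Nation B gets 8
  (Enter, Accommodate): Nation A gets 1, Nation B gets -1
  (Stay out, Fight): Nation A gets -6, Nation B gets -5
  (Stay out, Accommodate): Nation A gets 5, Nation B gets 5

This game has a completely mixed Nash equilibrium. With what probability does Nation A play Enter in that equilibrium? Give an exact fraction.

10/19

Let r be the probability that Nation A plays Enter. In a completely mixed equilibrium, Nation B must be indifferent between Fight and Accommodate.
Nation B's expected payoff from Fight is 8r − 5(1−r); from Accommodate it is −r + 5(1−r).
Setting these equal: 13r − 5 = −6r + 5, so r = 10/19.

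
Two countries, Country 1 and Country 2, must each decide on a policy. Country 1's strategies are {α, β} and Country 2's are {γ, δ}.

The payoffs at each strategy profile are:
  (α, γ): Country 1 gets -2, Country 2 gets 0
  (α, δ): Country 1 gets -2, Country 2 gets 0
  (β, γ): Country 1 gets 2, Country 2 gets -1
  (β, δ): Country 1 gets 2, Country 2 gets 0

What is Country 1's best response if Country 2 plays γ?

Against γ, Country 1 earns -2 from α and 2 from β.
So β is the best response.

β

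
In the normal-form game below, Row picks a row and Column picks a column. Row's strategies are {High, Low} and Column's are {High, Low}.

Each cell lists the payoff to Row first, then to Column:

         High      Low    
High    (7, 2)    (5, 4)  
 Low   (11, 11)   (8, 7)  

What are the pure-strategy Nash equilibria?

(High, High): Row prefers Low (11 > 7); Column prefers Low (4 > 2) — not an equilibrium.
(High, Low): Row prefers Low (8 > 5) — not an equilibrium.
(Low, High): Row gets 11 ≥ 7 from High, and Column gets 11 ≥ 7 from Low — Nash equilibrium.
(Low, Low): Column prefers High (11 > 7) — not an equilibrium.

(Low, High)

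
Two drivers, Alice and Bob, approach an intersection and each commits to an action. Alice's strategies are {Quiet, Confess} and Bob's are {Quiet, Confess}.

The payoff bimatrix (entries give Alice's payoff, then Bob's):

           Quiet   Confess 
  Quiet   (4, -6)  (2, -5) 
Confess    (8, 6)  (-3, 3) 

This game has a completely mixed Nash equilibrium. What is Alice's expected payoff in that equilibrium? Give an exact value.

28/9

First find q, the probability Bob plays Quiet, from Alice's indifference between Quiet and Confess: 4q + 2(1−q) = 8q − 3(1−q), giving q = 5/9.
Since Alice is indifferent in equilibrium, Alice's expected payoff equals the payoff from either row against (5/9, 4/9). Using Quiet: 4(5/9) + 2(4/9) = 28/9.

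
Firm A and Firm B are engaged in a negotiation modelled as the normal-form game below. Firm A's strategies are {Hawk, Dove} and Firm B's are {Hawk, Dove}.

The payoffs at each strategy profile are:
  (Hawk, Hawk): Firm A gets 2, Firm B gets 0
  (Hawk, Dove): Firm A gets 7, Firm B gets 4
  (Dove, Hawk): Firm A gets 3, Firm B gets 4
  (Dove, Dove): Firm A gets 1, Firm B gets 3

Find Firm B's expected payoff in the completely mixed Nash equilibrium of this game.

16/5

First find p, the probability Firm A plays Hawk, from Firm B's indifference between Hawk and Dove: 4(1−p) = 4p + 3(1−p), giving p = 1/5.
Since Firm B is indifferent in equilibrium, Firm B's expected payoff equals the payoff from either column against (1/5, 4/5). Using Hawk: 4(4/5) = 16/5.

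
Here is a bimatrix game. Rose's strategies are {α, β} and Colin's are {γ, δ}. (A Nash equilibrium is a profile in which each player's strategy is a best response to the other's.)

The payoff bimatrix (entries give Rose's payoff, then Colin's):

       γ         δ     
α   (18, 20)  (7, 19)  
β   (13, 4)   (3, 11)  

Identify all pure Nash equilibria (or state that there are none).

(α, γ)

(α, γ): Rose gets 18 ≥ 13 from β, and Colin gets 20 ≥ 19 from δ — Nash equilibrium.
(α, δ): Colin prefers γ (20 > 19) — not an equilibrium.
(β, γ): Rose prefers α (18 > 13); Colin prefers δ (11 > 4) — not an equilibrium.
(β, δ): Rose prefers α (7 > 3) — not an equilibrium.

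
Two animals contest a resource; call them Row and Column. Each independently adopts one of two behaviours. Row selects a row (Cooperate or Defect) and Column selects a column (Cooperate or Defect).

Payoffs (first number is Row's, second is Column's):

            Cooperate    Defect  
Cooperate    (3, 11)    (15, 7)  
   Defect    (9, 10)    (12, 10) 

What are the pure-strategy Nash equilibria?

(Defect, Cooperate)

(Cooperate, Cooperate): Row prefers Defect (9 > 3) — not an equilibrium.
(Cooperate, Defect): Column prefers Cooperate (11 > 7) — not an equilibrium.
(Defect, Cooperate): Row gets 9 ≥ 3 from Cooperate, and Column gets 10 ≥ 10 from Defect — Nash equilibrium.
(Defect, Defect): Row prefers Cooperate (15 > 12) — not an equilibrium.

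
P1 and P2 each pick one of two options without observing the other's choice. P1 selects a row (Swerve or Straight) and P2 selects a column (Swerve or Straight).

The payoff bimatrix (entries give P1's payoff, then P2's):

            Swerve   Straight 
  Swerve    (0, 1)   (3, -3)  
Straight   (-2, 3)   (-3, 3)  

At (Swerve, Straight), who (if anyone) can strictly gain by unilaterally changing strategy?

P1 at (Swerve, Straight) earns 3; deviating to Straight yields -3 — not better.
P2 earns -3; deviating to Swerve yields 1 — a strict improvement.
Only P2 has a strictly profitable deviation.

P2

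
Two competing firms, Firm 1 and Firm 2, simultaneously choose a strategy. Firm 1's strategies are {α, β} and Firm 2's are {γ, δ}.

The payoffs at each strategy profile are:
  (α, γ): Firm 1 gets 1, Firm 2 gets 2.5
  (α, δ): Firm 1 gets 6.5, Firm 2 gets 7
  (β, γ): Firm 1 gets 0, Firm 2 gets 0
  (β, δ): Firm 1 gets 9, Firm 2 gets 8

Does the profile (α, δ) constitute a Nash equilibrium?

No

At (α, δ), Firm 1 earns 6.5; switching to β would give 9, so Firm 1 would deviate.
Firm 2 earns 7; switching to γ would give 2.5, so Firm 2 has no profitable deviation.
Since at least one player can profitably deviate, this is not a Nash equilibrium.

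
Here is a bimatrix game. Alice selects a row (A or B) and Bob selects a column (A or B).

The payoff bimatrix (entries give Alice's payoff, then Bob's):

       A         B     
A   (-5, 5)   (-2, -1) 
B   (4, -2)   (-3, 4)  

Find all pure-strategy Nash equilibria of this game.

(A, A): Alice prefers B (4 > -5) — not an equilibrium.
(A, B): Bob prefers A (5 > -1) — not an equilibrium.
(B, A): Bob prefers B (4 > -2) — not an equilibrium.
(B, B): Alice prefers A (-2 > -3) — not an equilibrium.

none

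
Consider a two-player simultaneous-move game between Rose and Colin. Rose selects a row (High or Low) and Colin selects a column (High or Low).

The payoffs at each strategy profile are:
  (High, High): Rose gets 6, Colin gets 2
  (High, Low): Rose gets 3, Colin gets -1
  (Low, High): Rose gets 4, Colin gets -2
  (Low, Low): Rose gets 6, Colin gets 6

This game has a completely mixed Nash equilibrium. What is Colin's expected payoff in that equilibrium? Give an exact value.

10/11

First find p, the probability Rose plays High, from Colin's indifference between High and Low: 2p − 2(1−p) = −p + 6(1−p), giving p = 8/11.
Since Colin is indifferent in equilibrium, Colin's expected payoff equals the payoff from either column against (8/11, 3/11). Using High: 2(8/11) − 2(3/11) = 10/11.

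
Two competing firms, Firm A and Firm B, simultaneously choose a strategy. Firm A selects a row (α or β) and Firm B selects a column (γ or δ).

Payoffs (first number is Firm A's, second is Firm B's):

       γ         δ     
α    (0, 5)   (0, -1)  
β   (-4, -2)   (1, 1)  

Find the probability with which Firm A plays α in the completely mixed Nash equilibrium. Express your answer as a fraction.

Let x be the probability that Firm A plays α. In a completely mixed equilibrium, Firm B must be indifferent between γ and δ.
Firm B's expected payoff from γ is 5x − 2(1−x); from δ it is −x + (1−x).
Setting these equal: 7x − 2 = −2x + 1, so x = 1/3.

1/3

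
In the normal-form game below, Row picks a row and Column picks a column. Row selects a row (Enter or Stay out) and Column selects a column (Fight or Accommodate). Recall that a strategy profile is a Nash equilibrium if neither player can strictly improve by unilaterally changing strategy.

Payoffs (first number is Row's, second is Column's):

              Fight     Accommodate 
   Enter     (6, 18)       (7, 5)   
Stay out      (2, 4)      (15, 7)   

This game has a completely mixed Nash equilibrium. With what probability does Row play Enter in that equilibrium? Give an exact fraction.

Let x be the probability that Row plays Enter. In a completely mixed equilibrium, Column must be indifferent between Fight and Accommodate.
Column's expected payoff from Fight is 18x + 4(1−x); from Accommodate it is 5x + 7(1−x).
Setting these equal: 14x + 4 = −2x + 7, so x = 3/16.

3/16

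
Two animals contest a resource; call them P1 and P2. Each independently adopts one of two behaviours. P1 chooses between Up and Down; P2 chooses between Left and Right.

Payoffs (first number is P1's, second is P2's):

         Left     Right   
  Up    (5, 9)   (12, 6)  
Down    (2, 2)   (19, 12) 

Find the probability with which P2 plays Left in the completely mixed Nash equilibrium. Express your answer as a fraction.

7/10

Let c be the probability that P2 plays Left. In a completely mixed equilibrium, P1 must be indifferent between Up and Down.
P1's expected payoff from Up is 5c + 12(1−c); from Down it is 2c + 19(1−c).
Setting these equal: −7c + 12 = −17c + 19, so c = 7/10.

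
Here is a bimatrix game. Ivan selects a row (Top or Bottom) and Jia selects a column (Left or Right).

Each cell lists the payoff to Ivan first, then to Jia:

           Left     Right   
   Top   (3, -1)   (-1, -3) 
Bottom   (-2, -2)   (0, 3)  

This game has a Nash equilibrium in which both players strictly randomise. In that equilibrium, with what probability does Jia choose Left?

1/6

Let y be the probability that Jia plays Left. In a completely mixed equilibrium, Ivan must be indifferent between Top and Bottom.
Ivan's expected payoff from Top is 3y − (1−y); from Bottom it is −2y.
Setting these equal: 4y − 1 = −2y, so y = 1/6.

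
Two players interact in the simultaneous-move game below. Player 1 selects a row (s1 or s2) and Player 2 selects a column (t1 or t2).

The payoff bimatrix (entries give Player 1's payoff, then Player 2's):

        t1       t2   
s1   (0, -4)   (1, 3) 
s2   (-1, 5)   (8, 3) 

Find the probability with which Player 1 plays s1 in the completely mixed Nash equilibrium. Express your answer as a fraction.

Let x be the probability that Player 1 plays s1. In a completely mixed equilibrium, Player 2 must be indifferent between t1 and t2.
Player 2's expected payoff from t1 is −4x + 5(1−x); from t2 it is 3x + 3(1−x).
Setting these equal: −9x + 5 = 3, so x = 2/9.

2/9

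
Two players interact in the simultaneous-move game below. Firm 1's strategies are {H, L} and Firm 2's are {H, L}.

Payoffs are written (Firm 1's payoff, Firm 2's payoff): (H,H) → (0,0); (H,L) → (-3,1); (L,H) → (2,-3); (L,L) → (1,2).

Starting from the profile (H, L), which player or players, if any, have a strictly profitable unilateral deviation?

Firm 1

Firm 1 at (H, L) earns -3; deviating to L yields 1 — a strict improvement.
Firm 2 earns 1; deviating to H yields 0 — not better.
Only Firm 1 has a strictly profitable deviation.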